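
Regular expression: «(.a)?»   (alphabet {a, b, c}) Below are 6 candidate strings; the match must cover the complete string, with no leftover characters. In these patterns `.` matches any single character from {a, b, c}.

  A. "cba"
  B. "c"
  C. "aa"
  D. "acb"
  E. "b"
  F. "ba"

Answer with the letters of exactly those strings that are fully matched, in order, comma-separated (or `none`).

A → no match
B → no match
C → match
D → no match
E → no match
F → match

C, F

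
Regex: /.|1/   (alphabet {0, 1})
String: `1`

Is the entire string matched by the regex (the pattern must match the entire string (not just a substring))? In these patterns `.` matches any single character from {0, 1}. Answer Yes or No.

Yes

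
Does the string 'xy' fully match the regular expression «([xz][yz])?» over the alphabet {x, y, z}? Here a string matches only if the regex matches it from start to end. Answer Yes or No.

Yes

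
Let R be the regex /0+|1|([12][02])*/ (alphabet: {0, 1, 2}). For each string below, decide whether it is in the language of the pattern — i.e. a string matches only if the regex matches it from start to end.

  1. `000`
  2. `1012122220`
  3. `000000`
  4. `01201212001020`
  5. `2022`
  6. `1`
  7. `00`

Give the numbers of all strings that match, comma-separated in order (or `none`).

1 → match
2 → match
3 → match
4 → no match
5 → match
6 → match
7 → match

1, 2, 3, 5, 6, 7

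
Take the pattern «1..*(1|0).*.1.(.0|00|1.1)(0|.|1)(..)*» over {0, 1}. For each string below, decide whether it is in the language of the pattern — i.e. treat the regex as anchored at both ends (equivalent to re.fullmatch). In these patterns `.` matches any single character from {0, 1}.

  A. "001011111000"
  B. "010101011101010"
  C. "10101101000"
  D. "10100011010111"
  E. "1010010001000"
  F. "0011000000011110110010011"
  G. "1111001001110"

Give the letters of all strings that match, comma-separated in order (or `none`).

A → no match — must start with "1"
B → no match — must start with "1"
C → no match
D → match
E → no match
F → no match — must start with "1"
G → no match

D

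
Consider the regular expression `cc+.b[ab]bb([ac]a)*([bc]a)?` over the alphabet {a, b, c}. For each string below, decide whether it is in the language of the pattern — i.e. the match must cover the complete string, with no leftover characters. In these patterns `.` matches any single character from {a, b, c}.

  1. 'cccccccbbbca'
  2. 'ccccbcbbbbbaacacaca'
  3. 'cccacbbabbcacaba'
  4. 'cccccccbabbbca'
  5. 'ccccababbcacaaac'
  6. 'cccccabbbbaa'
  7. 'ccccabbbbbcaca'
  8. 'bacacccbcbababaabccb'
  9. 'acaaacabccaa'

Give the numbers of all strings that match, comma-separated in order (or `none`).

6

1. 'cccccccbbbca' → no match
2 → no match
3 → no match
4 → no match
5 → no match
6. 'cccccabbbbaa' → match
7 → no match
8 → no match — must start with 'cc'
9. 'acaaacabccaa' → no match — must start with 'cc'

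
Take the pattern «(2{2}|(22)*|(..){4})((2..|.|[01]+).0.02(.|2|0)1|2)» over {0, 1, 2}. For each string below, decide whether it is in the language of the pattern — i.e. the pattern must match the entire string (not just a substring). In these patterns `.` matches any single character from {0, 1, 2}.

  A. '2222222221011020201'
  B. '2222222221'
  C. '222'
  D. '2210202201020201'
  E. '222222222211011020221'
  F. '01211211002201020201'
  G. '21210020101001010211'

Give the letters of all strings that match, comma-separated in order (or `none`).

A → no match
B. '2222222221' → no match
C. '222' → match
D → match
E → match
F → no match
G → match

C, D, E, G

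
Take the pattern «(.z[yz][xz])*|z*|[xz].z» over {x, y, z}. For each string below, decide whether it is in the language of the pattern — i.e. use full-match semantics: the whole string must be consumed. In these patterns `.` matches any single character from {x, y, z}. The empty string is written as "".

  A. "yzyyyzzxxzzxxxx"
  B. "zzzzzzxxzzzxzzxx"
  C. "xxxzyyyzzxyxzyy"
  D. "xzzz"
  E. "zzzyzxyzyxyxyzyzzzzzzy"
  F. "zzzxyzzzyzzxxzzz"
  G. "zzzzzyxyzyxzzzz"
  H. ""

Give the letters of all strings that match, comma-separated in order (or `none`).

A → no match
B → no match
C → no match
D. "xzzz" → match
E → no match
F → match
G → no match
H. "" → match

D, F, H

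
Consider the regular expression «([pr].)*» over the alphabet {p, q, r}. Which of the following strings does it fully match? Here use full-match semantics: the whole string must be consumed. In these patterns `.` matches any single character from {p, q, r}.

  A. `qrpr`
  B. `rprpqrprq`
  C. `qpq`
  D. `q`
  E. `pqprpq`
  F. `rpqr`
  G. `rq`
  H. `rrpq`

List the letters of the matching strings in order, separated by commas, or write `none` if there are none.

A. `qrpr` → no match
B. `rprpqrprq` → no match
C. `qpq` → no match
D. `q` → no match
E. `pqprpq` → match
F. `rpqr` → no match
G. `rq` → match
H. `rrpq` → match

E, G, H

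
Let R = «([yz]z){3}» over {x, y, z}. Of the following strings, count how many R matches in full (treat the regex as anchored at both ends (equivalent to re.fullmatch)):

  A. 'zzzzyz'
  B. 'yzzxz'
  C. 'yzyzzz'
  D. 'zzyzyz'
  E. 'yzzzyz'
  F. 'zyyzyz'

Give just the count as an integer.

4

A → match
B → no match
C → match
D → match
E → match
F → no match
Total matched: 4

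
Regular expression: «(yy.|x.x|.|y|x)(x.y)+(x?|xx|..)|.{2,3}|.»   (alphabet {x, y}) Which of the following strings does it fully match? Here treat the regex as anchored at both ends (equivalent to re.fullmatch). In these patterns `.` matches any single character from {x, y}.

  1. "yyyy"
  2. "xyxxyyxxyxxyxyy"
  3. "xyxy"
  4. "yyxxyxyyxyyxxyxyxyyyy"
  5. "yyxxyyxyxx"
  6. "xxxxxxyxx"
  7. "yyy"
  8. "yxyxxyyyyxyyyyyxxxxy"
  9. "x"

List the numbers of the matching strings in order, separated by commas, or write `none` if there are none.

2, 7, 9

1 → no match
2 → match
3 → no match
4 → no match
5 → no match
6 → no match
7 → match
8 → no match
9 → match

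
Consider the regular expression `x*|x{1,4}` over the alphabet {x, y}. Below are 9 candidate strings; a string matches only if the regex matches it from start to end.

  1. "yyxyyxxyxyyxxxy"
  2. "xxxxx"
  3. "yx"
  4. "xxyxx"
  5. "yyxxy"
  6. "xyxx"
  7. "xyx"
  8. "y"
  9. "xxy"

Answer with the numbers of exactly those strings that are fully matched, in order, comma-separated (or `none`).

1 → no match
2 → match
3 → no match
4 → no match
5 → no match
6 → no match
7 → no match
8 → no match
9 → no match

2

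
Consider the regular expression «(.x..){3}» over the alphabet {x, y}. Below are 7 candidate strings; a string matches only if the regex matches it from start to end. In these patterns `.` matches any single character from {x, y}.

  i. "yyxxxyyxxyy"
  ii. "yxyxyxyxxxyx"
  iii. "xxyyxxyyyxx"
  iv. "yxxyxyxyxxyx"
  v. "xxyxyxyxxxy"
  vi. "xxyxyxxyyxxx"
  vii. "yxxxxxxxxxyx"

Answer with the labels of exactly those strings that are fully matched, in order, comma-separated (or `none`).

ii, vi, vii

i → no match
ii → match
iii → no match
iv → no match
v → no match
vi → match
vii → match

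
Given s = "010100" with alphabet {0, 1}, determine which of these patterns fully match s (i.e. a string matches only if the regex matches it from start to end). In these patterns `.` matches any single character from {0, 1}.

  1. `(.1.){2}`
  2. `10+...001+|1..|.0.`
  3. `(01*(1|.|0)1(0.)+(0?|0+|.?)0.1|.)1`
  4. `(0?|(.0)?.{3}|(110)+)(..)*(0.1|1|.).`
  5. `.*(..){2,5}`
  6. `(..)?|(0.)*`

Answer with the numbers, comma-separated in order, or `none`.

1 → no match
2 → no match
3 → no match — must end with "1"
4 → match
5 → match
6 → match

4, 5, 6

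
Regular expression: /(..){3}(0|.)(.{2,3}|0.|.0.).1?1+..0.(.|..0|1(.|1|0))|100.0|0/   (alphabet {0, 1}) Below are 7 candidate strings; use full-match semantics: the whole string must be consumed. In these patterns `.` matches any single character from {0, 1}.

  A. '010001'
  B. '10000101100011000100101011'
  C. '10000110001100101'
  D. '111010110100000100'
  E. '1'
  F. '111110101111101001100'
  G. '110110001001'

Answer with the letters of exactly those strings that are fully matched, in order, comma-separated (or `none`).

none

A → no match
B → no match
C → no match
D → no match
E → no match
F → no match
G → no match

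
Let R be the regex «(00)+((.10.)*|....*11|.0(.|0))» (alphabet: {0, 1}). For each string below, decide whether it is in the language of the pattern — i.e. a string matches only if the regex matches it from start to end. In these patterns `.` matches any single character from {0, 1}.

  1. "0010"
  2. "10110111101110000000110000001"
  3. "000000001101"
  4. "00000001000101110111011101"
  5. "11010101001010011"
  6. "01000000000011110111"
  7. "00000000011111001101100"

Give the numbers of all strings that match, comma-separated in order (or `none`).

1. "0010" → no match
2 → no match — must start with "00"
3. "000000001101" → match
4 → match
5 → no match — must start with "00"
6 → no match — must start with "00"
7 → no match

3, 4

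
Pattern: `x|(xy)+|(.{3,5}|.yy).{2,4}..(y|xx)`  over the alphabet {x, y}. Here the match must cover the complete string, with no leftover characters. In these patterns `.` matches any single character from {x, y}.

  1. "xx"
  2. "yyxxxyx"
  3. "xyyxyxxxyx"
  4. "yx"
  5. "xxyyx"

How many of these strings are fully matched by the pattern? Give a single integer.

1 → no match
2 → no match
3 → no match
4 → no match
5 → no match
Total matched: 0

0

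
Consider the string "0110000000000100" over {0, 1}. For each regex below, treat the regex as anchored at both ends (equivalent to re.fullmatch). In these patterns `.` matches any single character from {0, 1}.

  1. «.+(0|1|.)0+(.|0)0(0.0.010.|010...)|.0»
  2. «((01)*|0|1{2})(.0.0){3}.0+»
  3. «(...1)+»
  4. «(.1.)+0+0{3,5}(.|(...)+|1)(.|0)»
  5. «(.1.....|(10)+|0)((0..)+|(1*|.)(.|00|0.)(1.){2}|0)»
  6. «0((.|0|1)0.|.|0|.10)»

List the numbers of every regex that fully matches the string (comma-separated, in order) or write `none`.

1 → match
2 → no match
3 → no match — must end with "1"
4 → match
5 → no match
6 → no match

1, 4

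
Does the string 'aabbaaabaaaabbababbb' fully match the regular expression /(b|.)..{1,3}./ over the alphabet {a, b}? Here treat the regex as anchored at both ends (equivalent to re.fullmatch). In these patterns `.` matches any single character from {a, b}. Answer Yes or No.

No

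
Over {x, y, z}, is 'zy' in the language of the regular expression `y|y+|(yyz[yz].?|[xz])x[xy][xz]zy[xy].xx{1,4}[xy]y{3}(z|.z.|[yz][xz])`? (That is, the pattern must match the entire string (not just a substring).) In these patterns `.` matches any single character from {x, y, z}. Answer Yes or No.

No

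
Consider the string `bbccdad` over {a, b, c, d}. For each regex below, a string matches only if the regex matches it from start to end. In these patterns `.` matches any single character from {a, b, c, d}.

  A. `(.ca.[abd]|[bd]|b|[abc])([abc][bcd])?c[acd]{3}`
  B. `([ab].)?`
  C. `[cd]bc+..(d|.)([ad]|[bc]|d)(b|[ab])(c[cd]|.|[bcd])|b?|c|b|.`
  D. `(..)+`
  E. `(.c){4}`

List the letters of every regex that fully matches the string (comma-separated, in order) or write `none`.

A

A → match
B → no match
C → no match
D → no match
E → no match — must end with `c`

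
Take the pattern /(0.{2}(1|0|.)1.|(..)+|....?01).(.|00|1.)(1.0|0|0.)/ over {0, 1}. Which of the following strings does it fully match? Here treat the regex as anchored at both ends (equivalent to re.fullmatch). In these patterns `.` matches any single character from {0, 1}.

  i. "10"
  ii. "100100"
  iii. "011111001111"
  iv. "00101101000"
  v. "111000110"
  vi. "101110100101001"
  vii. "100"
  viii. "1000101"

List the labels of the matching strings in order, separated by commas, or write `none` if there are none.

i. "10" → no match
ii. "100100" → match
iii. "011111001111" → no match
iv. "00101101000" → match
v. "111000110" → match
vi → match
vii. "100" → no match
viii. "1000101" → no match

ii, iv, v, vi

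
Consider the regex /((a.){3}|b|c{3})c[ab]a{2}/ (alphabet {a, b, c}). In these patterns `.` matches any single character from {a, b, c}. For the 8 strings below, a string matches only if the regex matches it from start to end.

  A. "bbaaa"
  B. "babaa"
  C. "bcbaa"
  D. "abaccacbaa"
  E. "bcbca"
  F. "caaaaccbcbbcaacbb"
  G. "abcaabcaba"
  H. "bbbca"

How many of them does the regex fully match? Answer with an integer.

1

A → no match
B → no match
C → match
D → no match
E → no match
F → no match — must end with "a"
G → no match
H → no match
Total matched: 1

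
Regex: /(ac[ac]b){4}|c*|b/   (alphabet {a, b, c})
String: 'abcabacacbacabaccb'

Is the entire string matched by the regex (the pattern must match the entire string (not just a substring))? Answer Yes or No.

No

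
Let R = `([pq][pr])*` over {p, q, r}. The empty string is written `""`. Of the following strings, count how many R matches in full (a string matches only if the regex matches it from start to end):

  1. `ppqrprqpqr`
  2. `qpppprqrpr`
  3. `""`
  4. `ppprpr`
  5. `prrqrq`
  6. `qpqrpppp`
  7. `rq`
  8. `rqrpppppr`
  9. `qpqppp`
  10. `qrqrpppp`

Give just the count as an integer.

7

1 → match
2 → match
3 → match
4 → match
5 → no match
6 → match
7 → no match
8 → no match
9 → match
10 → match
Total matched: 7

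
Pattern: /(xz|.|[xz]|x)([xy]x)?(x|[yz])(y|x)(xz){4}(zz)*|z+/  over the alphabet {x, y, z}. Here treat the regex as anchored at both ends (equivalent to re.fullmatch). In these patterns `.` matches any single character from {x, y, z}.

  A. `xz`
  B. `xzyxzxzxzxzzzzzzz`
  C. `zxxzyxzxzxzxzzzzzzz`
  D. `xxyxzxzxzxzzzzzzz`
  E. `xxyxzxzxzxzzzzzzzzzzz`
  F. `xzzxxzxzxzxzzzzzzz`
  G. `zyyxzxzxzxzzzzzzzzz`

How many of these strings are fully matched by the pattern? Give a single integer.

6

A → no match
B → match
C → match
D → match
E → match
F → match
G → match
Total matched: 6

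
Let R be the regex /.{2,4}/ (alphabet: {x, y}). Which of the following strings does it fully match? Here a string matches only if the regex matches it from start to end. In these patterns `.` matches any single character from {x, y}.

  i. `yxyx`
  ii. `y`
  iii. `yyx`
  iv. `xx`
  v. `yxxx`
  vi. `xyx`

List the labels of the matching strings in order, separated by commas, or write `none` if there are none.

i, iii, iv, v, vi

i → match
ii → no match
iii → match
iv → match
v → match
vi → match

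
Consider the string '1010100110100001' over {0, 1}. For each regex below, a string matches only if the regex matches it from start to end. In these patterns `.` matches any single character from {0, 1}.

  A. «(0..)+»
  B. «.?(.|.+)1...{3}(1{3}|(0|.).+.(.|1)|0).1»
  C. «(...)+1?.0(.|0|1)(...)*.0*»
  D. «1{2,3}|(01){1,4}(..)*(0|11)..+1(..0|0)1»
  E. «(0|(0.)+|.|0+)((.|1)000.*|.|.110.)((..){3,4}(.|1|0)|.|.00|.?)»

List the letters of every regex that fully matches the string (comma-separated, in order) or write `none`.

B, C

A → no match — must start with '0'
B → match
C → match
D → no match
E → no match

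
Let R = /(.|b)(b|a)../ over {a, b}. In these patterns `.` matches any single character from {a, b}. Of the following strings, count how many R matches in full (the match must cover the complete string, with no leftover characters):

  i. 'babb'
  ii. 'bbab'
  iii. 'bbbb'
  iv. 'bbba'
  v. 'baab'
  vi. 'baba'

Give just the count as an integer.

6

i → match
ii → match
iii → match
iv → match
v → match
vi → match
Total matched: 6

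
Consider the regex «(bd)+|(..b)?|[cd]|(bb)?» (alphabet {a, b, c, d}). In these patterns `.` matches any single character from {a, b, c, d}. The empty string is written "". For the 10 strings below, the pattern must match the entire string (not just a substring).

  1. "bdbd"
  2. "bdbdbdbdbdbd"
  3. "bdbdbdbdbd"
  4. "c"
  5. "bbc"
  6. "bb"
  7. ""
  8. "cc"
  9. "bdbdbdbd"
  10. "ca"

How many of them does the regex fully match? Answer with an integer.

1. "bdbd" → match
2. "bdbdbdbdbdbd" → match
3. "bdbdbdbdbd" → match
4. "c" → match
5. "bbc" → no match
6. "bb" → match
7. "" → match
8. "cc" → no match
9. "bdbdbdbd" → match
10. "ca" → no match
Total matched: 7

7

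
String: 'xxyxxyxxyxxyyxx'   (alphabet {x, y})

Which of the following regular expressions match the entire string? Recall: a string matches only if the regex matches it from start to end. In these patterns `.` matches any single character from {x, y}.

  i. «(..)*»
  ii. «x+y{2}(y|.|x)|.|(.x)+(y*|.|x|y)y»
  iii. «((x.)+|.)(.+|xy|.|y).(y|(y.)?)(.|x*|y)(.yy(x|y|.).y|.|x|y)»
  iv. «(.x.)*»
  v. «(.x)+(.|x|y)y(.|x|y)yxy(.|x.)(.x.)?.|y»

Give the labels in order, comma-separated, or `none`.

i → no match
ii → no match
iii → match
iv → match
v → no match

iii, iv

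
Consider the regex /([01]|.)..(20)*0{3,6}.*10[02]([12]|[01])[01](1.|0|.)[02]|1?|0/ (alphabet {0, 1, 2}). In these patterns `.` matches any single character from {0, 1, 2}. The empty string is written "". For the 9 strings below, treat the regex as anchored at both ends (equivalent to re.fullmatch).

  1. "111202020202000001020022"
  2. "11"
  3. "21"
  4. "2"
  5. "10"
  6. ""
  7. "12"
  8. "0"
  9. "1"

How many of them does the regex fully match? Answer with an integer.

1 → match
2 → no match
3 → no match
4 → no match
5 → no match
6 → match
7 → no match
8 → match
9 → match
Total matched: 4

4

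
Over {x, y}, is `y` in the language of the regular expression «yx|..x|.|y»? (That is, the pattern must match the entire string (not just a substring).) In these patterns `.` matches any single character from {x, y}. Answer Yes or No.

Yes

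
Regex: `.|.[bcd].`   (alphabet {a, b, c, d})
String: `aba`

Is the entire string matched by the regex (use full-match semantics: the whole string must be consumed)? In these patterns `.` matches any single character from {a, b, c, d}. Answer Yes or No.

Yes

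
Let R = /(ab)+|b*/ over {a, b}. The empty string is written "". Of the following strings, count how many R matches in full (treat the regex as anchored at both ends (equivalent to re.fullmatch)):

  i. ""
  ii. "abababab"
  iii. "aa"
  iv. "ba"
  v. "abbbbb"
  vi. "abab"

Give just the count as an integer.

i. "" → match
ii. "abababab" → match
iii. "aa" → no match
iv. "ba" → no match
v. "abbbbb" → no match
vi. "abab" → match
Total matched: 3

3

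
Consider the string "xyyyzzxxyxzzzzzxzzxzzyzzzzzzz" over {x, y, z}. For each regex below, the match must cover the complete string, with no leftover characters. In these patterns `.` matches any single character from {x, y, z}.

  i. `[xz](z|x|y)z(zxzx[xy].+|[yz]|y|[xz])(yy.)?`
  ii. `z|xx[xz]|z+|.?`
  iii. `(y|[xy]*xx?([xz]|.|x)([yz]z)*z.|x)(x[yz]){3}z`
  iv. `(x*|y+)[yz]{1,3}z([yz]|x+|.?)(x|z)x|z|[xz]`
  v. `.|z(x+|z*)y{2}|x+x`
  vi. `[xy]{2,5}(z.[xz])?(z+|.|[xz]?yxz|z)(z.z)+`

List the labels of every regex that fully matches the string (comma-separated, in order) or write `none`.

i → no match
ii → no match
iii → no match
iv → no match
v → no match
vi → match

vi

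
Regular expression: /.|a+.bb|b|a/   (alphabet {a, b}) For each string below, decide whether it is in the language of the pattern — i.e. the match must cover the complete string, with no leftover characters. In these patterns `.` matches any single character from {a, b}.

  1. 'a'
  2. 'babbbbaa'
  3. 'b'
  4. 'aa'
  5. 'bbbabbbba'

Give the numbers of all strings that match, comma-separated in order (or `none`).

1 → match
2 → no match
3 → match
4 → no match
5 → no match

1, 3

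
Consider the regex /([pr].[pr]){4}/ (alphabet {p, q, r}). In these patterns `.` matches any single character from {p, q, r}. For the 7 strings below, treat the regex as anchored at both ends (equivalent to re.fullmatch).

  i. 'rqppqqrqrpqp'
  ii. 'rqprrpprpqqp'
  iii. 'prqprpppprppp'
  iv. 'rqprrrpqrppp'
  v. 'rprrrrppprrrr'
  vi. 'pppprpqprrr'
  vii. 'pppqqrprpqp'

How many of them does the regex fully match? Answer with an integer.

i → no match
ii → no match
iii → no match
iv → match
v → no match
vi → no match
vii → no match
Total matched: 1

1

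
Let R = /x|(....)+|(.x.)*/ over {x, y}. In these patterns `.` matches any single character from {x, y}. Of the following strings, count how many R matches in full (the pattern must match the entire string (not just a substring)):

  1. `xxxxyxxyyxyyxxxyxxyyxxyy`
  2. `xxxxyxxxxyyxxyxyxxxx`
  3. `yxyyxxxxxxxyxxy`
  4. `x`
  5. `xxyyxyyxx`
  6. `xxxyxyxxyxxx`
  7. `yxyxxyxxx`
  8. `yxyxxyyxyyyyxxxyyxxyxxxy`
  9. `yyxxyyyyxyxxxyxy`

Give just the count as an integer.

9

1 → match
2 → match
3 → match
4 → match
5 → match
6 → match
7 → match
8 → match
9 → match
Total matched: 9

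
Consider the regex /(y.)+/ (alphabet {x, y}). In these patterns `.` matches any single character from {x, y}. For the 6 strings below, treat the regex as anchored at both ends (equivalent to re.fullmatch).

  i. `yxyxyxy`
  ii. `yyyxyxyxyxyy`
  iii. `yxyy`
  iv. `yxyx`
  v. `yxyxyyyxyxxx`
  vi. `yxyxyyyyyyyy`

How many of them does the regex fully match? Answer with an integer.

i. `yxyxyxy` → no match
ii. `yyyxyxyxyxyy` → match
iii. `yxyy` → match
iv. `yxyx` → match
v. `yxyxyyyxyxxx` → no match
vi. `yxyxyyyyyyyy` → match
Total matched: 4

4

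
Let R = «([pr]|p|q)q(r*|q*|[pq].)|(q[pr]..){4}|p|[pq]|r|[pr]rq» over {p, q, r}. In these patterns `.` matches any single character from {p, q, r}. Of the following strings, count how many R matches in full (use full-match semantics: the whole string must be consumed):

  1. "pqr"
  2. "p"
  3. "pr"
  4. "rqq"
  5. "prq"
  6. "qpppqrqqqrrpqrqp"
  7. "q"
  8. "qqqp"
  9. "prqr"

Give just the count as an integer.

1 → match
2 → match
3 → no match
4 → match
5 → match
6 → match
7 → match
8 → match
9 → no match
Total matched: 7

7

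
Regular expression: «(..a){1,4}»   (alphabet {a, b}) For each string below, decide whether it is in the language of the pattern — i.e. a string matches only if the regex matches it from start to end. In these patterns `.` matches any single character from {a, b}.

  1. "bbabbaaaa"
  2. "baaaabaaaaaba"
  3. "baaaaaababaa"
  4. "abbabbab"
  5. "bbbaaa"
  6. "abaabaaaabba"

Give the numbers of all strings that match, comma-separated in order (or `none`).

1 → match
2 → no match
3 → match
4 → no match — must end with "a"
5 → no match
6 → match

1, 3, 6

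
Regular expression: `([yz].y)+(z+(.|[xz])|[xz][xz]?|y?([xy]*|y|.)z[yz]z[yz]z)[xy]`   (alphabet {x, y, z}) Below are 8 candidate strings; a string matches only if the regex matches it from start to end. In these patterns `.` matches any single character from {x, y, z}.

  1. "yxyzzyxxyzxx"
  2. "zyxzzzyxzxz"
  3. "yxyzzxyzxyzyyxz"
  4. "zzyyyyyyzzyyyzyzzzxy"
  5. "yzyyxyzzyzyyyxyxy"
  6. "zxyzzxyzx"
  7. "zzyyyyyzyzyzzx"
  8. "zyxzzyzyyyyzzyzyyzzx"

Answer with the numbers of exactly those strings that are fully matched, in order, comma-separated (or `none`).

1 → no match
2 → no match
3 → no match
4 → no match
5 → match
6 → no match
7 → no match
8 → no match

5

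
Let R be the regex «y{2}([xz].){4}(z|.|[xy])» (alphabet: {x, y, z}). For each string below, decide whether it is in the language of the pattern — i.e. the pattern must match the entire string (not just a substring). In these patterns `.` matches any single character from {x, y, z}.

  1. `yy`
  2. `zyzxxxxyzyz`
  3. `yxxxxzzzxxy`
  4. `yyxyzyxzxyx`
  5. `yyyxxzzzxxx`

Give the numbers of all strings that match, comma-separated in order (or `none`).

1 → no match
2 → no match — must start with `y`
3 → no match
4 → match
5 → no match

4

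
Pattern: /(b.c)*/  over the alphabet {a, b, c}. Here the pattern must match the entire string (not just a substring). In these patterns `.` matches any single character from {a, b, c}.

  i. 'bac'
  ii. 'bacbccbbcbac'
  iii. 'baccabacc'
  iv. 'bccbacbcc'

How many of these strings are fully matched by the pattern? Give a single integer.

i → match
ii → match
iii → no match
iv → match
Total matched: 3

3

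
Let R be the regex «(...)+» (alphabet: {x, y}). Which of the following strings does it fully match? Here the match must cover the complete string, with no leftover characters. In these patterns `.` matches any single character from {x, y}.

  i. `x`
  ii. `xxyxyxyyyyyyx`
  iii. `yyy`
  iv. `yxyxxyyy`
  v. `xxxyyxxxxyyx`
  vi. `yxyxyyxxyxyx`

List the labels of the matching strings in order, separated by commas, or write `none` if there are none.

i → no match
ii → no match
iii → match
iv → no match
v → match
vi → match

iii, v, vi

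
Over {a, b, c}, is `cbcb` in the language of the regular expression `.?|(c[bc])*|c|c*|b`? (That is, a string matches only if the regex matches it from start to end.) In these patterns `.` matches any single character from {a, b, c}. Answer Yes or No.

Yes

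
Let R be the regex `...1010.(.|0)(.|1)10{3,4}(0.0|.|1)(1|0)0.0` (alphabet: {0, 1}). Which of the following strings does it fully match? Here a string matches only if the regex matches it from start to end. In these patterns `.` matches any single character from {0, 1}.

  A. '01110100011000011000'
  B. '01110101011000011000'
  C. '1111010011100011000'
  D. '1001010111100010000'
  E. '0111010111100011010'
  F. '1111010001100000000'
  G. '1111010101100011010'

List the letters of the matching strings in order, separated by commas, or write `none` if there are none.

A, B, C, D, E, F, G

A → match
B → match
C → match
D → match
E → match
F → match
G → match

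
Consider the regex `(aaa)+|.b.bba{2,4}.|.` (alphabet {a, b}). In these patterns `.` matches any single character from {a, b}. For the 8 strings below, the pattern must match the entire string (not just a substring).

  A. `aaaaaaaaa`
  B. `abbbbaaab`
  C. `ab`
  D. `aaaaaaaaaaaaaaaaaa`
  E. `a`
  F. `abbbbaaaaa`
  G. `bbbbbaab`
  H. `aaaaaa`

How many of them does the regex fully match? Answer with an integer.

A → match
B → match
C → no match
D → match
E → match
F → match
G → match
H → match
Total matched: 7

7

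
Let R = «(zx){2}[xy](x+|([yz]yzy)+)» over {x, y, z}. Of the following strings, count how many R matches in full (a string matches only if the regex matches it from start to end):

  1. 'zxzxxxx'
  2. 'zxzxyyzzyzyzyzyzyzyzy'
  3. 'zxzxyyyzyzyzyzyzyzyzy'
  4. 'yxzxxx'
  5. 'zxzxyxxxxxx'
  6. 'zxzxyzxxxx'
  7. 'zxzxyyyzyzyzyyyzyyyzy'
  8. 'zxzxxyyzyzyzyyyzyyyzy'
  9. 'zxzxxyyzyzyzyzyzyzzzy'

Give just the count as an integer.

1 → match
2 → no match
3 → match
4 → no match — must start with 'zx'
5 → match
6 → no match
7 → match
8 → match
9 → no match
Total matched: 5

5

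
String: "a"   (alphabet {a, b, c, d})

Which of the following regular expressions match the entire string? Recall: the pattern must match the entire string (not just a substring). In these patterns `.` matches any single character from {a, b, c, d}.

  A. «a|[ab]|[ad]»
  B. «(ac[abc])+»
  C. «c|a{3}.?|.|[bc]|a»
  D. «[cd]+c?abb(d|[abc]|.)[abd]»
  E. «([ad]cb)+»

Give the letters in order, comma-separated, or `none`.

A, C

A → match
B → no match — must start with "ac"
C → match
D → no match
E → no match — must end with "cb"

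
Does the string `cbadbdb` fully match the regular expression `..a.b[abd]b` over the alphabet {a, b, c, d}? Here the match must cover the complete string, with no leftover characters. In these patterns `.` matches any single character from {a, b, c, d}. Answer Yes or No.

Yes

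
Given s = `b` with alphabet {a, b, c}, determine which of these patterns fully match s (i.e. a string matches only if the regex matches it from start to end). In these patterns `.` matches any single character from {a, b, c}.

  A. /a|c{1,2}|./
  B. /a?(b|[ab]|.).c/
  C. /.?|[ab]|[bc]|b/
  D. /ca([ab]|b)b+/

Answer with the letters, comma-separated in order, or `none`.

A, C

A → match
B → no match — must end with `c`
C → match
D → no match — must start with `ca`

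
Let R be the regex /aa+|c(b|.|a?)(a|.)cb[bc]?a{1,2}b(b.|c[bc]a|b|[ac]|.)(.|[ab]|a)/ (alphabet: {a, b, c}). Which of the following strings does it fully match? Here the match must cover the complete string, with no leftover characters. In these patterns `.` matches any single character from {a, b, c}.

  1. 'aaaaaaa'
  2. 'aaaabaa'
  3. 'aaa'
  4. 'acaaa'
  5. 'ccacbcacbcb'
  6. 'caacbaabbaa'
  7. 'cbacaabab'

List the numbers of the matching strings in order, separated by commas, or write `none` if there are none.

1, 3, 6

1 → match
2 → no match
3 → match
4 → no match
5 → no match
6 → match
7 → no match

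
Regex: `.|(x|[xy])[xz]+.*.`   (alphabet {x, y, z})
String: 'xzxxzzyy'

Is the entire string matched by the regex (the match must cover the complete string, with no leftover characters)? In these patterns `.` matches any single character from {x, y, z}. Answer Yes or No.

Yes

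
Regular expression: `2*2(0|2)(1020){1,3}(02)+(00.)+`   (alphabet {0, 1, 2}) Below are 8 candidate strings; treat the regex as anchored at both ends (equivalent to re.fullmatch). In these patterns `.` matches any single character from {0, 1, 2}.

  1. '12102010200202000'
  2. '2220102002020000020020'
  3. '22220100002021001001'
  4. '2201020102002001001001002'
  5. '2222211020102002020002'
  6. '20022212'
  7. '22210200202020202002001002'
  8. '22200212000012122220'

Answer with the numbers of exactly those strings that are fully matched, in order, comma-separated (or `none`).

4, 7

1 → no match
2 → no match
3 → no match
4 → match
5 → no match
6 → no match
7 → match
8 → no match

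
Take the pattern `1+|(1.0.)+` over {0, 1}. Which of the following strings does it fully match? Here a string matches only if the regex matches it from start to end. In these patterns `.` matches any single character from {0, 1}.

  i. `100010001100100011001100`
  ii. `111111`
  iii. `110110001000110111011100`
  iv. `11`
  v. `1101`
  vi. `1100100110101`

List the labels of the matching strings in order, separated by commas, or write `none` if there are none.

i, ii, iii, iv, v

i → match
ii → match
iii → match
iv → match
v → match
vi → no match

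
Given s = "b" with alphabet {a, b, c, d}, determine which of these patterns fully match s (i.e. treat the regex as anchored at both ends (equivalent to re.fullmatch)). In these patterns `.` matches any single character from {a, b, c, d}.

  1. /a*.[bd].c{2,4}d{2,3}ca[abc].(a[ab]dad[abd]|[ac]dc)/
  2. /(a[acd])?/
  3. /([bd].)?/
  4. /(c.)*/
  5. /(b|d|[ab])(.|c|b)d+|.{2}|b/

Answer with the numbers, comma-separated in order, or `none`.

1 → no match
2 → no match
3 → no match
4 → no match
5 → match

5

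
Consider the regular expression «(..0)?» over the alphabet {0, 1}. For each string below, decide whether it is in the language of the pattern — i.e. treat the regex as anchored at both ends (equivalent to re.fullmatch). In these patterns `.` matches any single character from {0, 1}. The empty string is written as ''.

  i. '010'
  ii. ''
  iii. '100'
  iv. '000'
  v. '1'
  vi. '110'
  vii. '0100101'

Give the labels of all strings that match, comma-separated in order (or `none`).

i, ii, iii, iv, vi

i → match
ii → match
iii → match
iv → match
v → no match
vi → match
vii → no match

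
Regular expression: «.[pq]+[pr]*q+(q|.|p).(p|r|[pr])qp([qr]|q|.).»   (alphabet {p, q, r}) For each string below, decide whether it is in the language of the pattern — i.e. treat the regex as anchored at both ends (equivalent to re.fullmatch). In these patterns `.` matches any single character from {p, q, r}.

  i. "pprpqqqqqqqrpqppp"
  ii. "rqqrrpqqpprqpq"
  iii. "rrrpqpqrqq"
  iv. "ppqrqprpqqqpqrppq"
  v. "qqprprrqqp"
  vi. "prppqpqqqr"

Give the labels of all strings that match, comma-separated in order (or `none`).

i → match
ii → no match
iii. "rrrpqpqrqq" → no match
iv → no match
v. "qqprprrqqp" → no match
vi. "prppqpqqqr" → no match

i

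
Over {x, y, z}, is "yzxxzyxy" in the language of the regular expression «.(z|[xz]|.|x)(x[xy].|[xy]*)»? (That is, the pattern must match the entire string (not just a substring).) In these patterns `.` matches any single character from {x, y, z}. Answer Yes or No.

No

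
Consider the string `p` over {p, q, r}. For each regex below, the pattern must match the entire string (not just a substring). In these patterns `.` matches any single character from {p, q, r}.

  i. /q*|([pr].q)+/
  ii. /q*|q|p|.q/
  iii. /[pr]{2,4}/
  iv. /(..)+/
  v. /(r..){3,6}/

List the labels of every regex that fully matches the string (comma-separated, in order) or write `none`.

ii

i → no match
ii → match
iii → no match
iv → no match
v → no match — must start with `r`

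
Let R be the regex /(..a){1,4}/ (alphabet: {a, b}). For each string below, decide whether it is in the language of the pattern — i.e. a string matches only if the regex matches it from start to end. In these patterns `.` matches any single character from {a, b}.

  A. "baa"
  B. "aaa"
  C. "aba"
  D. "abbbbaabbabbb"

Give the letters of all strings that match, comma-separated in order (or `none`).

A, B, C

A. "baa" → match
B. "aaa" → match
C. "aba" → match
D → no match — must end with "a"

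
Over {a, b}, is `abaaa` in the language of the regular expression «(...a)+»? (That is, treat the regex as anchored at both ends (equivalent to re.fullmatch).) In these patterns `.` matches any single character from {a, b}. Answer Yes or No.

No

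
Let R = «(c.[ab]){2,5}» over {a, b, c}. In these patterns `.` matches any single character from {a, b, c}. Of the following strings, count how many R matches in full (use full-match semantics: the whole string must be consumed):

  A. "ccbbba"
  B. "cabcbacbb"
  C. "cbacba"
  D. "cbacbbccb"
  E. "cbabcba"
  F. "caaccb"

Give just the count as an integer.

4

A → no match
B → match
C → match
D → match
E → no match
F → match
Total matched: 4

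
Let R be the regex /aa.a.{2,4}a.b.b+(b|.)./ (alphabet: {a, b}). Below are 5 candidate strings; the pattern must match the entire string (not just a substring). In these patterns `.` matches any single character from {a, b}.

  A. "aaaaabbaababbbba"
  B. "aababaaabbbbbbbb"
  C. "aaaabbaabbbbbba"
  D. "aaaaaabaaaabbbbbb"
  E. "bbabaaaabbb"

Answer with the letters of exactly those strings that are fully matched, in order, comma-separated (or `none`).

A → match
B → match
C → match
D → no match
E → no match — must start with "aa"

A, B, C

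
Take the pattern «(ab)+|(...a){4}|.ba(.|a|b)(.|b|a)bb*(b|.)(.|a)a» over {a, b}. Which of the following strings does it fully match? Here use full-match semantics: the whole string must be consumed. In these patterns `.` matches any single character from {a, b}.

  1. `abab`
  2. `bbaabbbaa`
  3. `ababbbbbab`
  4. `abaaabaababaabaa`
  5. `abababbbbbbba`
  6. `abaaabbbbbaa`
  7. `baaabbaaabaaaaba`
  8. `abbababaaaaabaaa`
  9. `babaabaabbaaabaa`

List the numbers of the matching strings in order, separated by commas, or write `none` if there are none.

1, 2, 4, 5, 6, 7, 8, 9

1 → match
2 → match
3 → no match
4 → match
5 → match
6 → match
7 → match
8 → match
9 → match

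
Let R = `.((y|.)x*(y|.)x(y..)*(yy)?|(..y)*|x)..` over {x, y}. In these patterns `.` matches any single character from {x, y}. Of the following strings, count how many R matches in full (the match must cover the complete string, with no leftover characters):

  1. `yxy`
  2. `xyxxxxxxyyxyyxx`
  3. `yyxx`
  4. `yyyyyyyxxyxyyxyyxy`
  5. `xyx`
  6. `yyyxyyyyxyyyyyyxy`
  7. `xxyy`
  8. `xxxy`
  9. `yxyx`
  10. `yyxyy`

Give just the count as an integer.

8

1 → match
2 → match
3 → no match
4 → match
5 → match
6 → match
7 → match
8 → match
9 → match
10 → no match
Total matched: 8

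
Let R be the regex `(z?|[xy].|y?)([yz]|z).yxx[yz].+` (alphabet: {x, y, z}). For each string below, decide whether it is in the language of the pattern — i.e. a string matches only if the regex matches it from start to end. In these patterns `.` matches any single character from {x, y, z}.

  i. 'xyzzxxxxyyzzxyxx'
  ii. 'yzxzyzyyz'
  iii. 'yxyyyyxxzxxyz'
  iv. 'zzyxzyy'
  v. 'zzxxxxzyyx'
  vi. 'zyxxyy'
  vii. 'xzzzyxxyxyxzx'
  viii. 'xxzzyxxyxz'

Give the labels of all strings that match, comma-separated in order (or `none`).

vii, viii

i → no match
ii → no match
iii → no match
iv → no match
v → no match
vi → no match
vii → match
viii → match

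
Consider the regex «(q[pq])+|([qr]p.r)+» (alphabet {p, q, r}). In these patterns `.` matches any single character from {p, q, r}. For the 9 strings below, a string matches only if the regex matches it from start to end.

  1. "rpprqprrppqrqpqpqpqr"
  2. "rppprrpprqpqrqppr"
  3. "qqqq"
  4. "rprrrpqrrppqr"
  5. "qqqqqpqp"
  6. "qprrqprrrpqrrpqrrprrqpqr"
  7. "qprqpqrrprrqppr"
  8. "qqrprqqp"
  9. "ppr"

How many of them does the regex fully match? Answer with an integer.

1 → no match
2 → no match
3. "qqqq" → match
4 → no match
5. "qqqqqpqp" → match
6 → match
7 → no match
8. "qqrprqqp" → no match
9. "ppr" → no match
Total matched: 3

3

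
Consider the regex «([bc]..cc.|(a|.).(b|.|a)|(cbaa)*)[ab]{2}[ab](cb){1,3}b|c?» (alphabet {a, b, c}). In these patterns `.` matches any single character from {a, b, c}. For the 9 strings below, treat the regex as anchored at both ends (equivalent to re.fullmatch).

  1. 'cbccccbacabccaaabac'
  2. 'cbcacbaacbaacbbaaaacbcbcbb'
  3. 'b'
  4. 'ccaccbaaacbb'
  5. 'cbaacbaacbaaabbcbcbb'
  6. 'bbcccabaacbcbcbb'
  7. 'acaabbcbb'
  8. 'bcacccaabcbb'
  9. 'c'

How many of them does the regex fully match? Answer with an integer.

1 → no match
2 → no match
3 → no match
4 → match
5 → match
6 → match
7 → match
8 → match
9 → match
Total matched: 6

6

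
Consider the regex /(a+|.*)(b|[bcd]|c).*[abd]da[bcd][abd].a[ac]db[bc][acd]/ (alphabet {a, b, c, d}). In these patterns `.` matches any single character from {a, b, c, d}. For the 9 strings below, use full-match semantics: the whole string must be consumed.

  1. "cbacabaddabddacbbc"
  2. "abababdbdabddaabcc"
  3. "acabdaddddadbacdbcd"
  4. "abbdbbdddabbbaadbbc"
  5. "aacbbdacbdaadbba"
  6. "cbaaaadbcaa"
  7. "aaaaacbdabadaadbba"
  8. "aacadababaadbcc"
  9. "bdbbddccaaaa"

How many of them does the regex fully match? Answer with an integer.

1 → no match
2 → no match
3 → no match
4 → match
5 → match
6. "cbaaaadbcaa" → no match
7 → match
8 → match
9. "bdbbddccaaaa" → no match
Total matched: 4

4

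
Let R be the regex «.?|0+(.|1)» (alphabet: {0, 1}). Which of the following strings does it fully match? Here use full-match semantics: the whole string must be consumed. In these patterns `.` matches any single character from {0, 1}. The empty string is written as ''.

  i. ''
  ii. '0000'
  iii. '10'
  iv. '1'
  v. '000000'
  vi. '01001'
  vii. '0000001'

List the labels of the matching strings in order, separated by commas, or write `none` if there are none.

i, ii, iv, v, vii

i. '' → match
ii. '0000' → match
iii. '10' → no match
iv. '1' → match
v. '000000' → match
vi. '01001' → no match
vii. '0000001' → match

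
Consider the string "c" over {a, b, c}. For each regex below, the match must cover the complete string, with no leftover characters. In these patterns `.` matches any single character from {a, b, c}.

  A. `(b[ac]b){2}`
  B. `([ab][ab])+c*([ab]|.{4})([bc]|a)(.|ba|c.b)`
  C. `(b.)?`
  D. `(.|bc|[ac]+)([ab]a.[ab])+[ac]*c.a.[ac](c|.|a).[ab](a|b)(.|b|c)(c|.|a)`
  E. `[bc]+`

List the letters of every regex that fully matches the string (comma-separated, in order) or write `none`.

E

A → no match — must start with "b"
B → no match
C → no match
D → no match
E → match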